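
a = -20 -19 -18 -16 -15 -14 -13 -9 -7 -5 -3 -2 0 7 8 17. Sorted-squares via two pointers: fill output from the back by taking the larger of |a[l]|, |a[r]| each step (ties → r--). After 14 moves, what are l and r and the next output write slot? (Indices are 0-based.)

[0,15] |-20|>|17| out[15]=400 → l++
[1,15] |-19|>|17| out[14]=361 → l++
[2,15] |-18|>|17| out[13]=324 → l++
[3,15] |-16|<=|17| out[12]=289 → r--
[3,14] |-16|>|8| out[11]=256 → l++
[4,14] |-15|>|8| out[10]=225 → l++
[5,14] |-14|>|8| out[9]=196 → l++
[6,14] |-13|>|8| out[8]=169 → l++
[7,14] |-9|>|8| out[7]=81 → l++
[8,14] |-7|<=|8| out[6]=64 → r--
[8,13] |-7|<=|7| out[5]=49 → r--
[8,12] |-7|>|0| out[4]=49 → l++
[9,12] |-5|>|0| out[3]=25 → l++
[10,12] |-3|>|0| out[2]=9 → l++

l=11, r=12, next write slot=1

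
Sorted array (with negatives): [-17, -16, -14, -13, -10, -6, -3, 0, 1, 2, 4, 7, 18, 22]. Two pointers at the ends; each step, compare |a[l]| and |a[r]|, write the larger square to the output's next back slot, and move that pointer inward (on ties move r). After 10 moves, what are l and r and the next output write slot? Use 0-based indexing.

l=6, r=9, next write slot=3

l=0 r=13: |-17|<=|22| out[13]=484, r--
l=0 r=12: |-17|<=|18| out[12]=324, r--
l=0 r=11: |-17|>|7| out[11]=289, l++
l=1 r=11: |-16|>|7| out[10]=256, l++
l=2 r=11: |-14|>|7| out[9]=196, l++
l=3 r=11: |-13|>|7| out[8]=169, l++
l=4 r=11: |-10|>|7| out[7]=100, l++
l=5 r=11: |-6|<=|7| out[6]=49, r--
l=5 r=10: |-6|>|4| out[5]=36, l++
l=6 r=10: |-3|<=|4| out[4]=16, r--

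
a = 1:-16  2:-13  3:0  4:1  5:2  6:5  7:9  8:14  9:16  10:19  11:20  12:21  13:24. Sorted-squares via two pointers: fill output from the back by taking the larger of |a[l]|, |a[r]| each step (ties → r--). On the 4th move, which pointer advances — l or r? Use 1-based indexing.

[1,13] |-16|<=|24| out[13]=576 → r--
[1,12] |-16|<=|21| out[12]=441 → r--
[1,11] |-16|<=|20| out[11]=400 → r--
[1,10] |-16|<=|19| out[10]=361 → r--

r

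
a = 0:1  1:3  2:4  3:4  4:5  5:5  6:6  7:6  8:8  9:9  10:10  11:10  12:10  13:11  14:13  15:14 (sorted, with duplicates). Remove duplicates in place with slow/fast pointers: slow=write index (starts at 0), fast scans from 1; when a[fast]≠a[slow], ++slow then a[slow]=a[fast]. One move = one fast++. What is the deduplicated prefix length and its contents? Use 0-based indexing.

length 11; prefix = [1, 3, 4, 5, 6, 8, 9, 10, 11, 13, 14]

(s=0,f=1) a[fast]=3≠a[slow]=1 write a[1]=3 → slow++,fast++
(s=1,f=2) a[fast]=4≠a[slow]=3 write a[2]=4 → slow++,fast++
(s=2,f=3) a[fast]=4=a[slow] dup → fast++
(s=2,f=4) a[fast]=5≠a[slow]=4 write a[3]=5 → slow++,fast++
(s=3,f=5) a[fast]=5=a[slow] dup → fast++
(s=3,f=6) a[fast]=6≠a[slow]=5 write a[4]=6 → slow++,fast++
(s=4,f=7) a[fast]=6=a[slow] dup → fast++
(s=4,f=8) a[fast]=8≠a[slow]=6 write a[5]=8 → slow++,fast++
(s=5,f=9) a[fast]=9≠a[slow]=8 write a[6]=9 → slow++,fast++
(s=6,f=10) a[fast]=10≠a[slow]=9 write a[7]=10 → slow++,fast++
(s=7,f=11) a[fast]=10=a[slow] dup → fast++
(s=7,f=12) a[fast]=10=a[slow] dup → fast++
(s=7,f=13) a[fast]=11≠a[slow]=10 write a[8]=11 → slow++,fast++
(s=8,f=14) a[fast]=13≠a[slow]=11 write a[9]=13 → slow++,fast++
(s=9,f=15) a[fast]=14≠a[slow]=13 write a[10]=14 → slow++,fast++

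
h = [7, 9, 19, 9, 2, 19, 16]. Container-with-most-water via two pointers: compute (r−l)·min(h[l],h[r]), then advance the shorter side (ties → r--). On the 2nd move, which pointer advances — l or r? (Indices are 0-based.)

l

l=0 r=6: min(7,16)*6=42 best=42 *, l++
l=1 r=6: min(9,16)*5=45 best=45 *, l++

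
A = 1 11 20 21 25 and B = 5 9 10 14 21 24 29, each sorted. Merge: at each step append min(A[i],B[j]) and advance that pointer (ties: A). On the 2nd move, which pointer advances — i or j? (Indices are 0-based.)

[i=0,j=0] A[i]=1<=B[j]=5 take 1 → i++
[i=1,j=0] A[i]=11>B[j]=5 take 5 → j++

j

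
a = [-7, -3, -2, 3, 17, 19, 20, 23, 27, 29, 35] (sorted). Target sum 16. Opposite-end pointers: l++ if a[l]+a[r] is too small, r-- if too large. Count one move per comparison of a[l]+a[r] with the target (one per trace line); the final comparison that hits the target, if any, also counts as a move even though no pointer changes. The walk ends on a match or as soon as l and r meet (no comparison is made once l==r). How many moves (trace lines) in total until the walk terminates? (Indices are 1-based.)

[1,11] -7+35=28 >16 → r--
[1,10] -7+29=22 >16 → r--
[1,9] -7+27=20 >16 → r--
[1,8] -7+23=16 → found

4 moves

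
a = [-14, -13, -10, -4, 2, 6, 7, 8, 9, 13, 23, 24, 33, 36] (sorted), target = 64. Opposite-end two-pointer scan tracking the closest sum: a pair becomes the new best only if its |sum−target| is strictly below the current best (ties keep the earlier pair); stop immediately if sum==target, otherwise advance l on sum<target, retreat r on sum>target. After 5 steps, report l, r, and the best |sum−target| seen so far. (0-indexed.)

l=0 r=13: -14+36=22 d=42 *, l++
l=1 r=13: -13+36=23 d=41 *, l++
l=2 r=13: -10+36=26 d=38 *, l++
l=3 r=13: -4+36=32 d=32 *, l++
l=4 r=13: 2+36=38 d=26 *, l++

l=5, r=13, best |Δ|=26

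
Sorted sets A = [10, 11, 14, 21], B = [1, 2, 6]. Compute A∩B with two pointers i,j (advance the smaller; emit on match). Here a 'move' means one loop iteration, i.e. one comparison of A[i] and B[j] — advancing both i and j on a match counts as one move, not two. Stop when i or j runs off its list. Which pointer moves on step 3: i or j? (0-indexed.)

j

[i=0,j=0] 10>1 → j++
[i=0,j=1] 10>2 → j++
[i=0,j=2] 10>6 → j++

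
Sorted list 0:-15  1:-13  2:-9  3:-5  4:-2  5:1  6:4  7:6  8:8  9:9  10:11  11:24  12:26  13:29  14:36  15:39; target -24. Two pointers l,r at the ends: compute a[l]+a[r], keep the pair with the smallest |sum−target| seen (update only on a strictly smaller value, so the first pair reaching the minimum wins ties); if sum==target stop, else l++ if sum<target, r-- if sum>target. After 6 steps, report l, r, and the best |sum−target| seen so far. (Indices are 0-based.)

[0,15] -15+39=24 d=48 * → r--
[0,14] -15+36=21 d=45 * → r--
[0,13] -15+29=14 d=38 * → r--
[0,12] -15+26=11 d=35 * → r--
[0,11] -15+24=9 d=33 * → r--
[0,10] -15+11=-4 d=20 * → r--

l=0, r=9, best |Δ|=20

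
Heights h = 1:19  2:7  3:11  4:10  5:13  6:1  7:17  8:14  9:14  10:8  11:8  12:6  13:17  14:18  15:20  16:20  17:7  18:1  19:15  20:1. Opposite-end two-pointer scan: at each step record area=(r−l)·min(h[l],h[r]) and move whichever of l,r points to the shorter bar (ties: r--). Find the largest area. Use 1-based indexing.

[1,20] min(19,1)*19=19 best=19 * → r--
[1,19] min(19,15)*18=270 best=270 * → r--
[1,18] min(19,1)*17=17 best=270 → r--
[1,17] min(19,7)*16=112 best=270 → r--
[1,16] min(19,20)*15=285 best=285 * → l++
[2,16] min(7,20)*14=98 best=285 → l++
[3,16] min(11,20)*13=143 best=285 → l++
[4,16] min(10,20)*12=120 best=285 → l++
[5,16] min(13,20)*11=143 best=285 → l++
[6,16] min(1,20)*10=10 best=285 → l++
[7,16] min(17,20)*9=153 best=285 → l++
[8,16] min(14,20)*8=112 best=285 → l++
[9,16] min(14,20)*7=98 best=285 → l++
[10,16] min(8,20)*6=48 best=285 → l++
[11,16] min(8,20)*5=40 best=285 → l++
[12,16] min(6,20)*4=24 best=285 → l++
[13,16] min(17,20)*3=51 best=285 → l++
[14,16] min(18,20)*2=36 best=285 → l++
[15,16] min(20,20)*1=20 best=285 → r--

max area = 285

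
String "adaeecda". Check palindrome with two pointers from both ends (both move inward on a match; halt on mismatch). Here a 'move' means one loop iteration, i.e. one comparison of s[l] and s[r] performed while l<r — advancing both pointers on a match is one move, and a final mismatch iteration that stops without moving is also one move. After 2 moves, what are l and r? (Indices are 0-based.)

l=2, r=5

l=0 r=7: 'a'=='a', l++,r--
l=1 r=6: 'd'=='d', l++,r--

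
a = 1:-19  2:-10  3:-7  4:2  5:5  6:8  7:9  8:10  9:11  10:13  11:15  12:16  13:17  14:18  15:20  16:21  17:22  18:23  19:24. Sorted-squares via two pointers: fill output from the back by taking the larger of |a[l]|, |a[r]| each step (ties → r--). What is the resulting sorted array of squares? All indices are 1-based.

l=1 r=19: |-19|<=|24| out[19]=576, r--
l=1 r=18: |-19|<=|23| out[18]=529, r--
l=1 r=17: |-19|<=|22| out[17]=484, r--
l=1 r=16: |-19|<=|21| out[16]=441, r--
l=1 r=15: |-19|<=|20| out[15]=400, r--
l=1 r=14: |-19|>|18| out[14]=361, l++
l=2 r=14: |-10|<=|18| out[13]=324, r--
l=2 r=13: |-10|<=|17| out[12]=289, r--
l=2 r=12: |-10|<=|16| out[11]=256, r--
l=2 r=11: |-10|<=|15| out[10]=225, r--
l=2 r=10: |-10|<=|13| out[9]=169, r--
l=2 r=9: |-10|<=|11| out[8]=121, r--
l=2 r=8: |-10|<=|10| out[7]=100, r--
l=2 r=7: |-10|>|9| out[6]=100, l++
l=3 r=7: |-7|<=|9| out[5]=81, r--
l=3 r=6: |-7|<=|8| out[4]=64, r--
l=3 r=5: |-7|>|5| out[3]=49, l++
l=4 r=5: |2|<=|5| out[2]=25, r--
l=4 r=4: |2|<=|2| out[1]=4, r--

[4, 25, 49, 64, 81, 100, 100, 121, 169, 225, 256, 289, 324, 361, 400, 441, 484, 529, 576]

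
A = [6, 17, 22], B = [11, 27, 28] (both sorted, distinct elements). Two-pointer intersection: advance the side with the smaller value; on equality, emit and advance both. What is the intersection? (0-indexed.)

[i=0,j=0] 6<11 → i++
[i=1,j=0] 17>11 → j++
[i=1,j=1] 17<27 → i++
[i=2,j=1] 22<27 → i++

intersection = []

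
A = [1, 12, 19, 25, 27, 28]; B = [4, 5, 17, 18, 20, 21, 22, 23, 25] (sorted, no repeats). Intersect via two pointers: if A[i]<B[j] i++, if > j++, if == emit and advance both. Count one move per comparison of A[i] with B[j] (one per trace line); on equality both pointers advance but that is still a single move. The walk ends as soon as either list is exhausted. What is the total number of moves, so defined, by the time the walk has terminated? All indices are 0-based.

[i=0,j=0] 1<4 → i++
[i=1,j=0] 12>4 → j++
[i=1,j=1] 12>5 → j++
[i=1,j=2] 12<17 → i++
[i=2,j=2] 19>17 → j++
[i=2,j=3] 19>18 → j++
[i=2,j=4] 19<20 → i++
[i=3,j=4] 25>20 → j++
[i=3,j=5] 25>21 → j++
[i=3,j=6] 25>22 → j++
[i=3,j=7] 25>23 → j++
[i=3,j=8] 25==25 emit → i++,j++

12 moves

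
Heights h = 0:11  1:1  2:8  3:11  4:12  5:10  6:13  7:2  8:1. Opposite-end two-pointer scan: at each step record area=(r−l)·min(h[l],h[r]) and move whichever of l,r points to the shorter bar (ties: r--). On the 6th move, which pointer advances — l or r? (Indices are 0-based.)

l=0 r=8: min(11,1)*8=8 best=8 *, r--
l=0 r=7: min(11,2)*7=14 best=14 *, r--
l=0 r=6: min(11,13)*6=66 best=66 *, l++
l=1 r=6: min(1,13)*5=5 best=66, l++
l=2 r=6: min(8,13)*4=32 best=66, l++
l=3 r=6: min(11,13)*3=33 best=66, l++

l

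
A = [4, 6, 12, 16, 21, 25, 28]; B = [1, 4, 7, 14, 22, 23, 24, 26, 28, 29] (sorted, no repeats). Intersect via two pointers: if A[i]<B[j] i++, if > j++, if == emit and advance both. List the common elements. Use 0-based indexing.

intersection = [4, 28]

[i=0,j=0] 4>1 → j++
[i=0,j=1] 4==4 emit → i++,j++
[i=1,j=2] 6<7 → i++
[i=2,j=2] 12>7 → j++
[i=2,j=3] 12<14 → i++
[i=3,j=3] 16>14 → j++
[i=3,j=4] 16<22 → i++
[i=4,j=4] 21<22 → i++
[i=5,j=4] 25>22 → j++
[i=5,j=5] 25>23 → j++
[i=5,j=6] 25>24 → j++
[i=5,j=7] 25<26 → i++
[i=6,j=7] 28>26 → j++
[i=6,j=8] 28==28 emit → i++,j++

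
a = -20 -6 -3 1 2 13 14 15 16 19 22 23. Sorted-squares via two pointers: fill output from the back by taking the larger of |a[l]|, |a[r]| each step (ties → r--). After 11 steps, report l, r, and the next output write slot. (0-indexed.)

l=0 r=11: |-20|<=|23| out[11]=529, r--
l=0 r=10: |-20|<=|22| out[10]=484, r--
l=0 r=9: |-20|>|19| out[9]=400, l++
l=1 r=9: |-6|<=|19| out[8]=361, r--
l=1 r=8: |-6|<=|16| out[7]=256, r--
l=1 r=7: |-6|<=|15| out[6]=225, r--
l=1 r=6: |-6|<=|14| out[5]=196, r--
l=1 r=5: |-6|<=|13| out[4]=169, r--
l=1 r=4: |-6|>|2| out[3]=36, l++
l=2 r=4: |-3|>|2| out[2]=9, l++
l=3 r=4: |1|<=|2| out[1]=4, r--

l=3, r=3, next write slot=0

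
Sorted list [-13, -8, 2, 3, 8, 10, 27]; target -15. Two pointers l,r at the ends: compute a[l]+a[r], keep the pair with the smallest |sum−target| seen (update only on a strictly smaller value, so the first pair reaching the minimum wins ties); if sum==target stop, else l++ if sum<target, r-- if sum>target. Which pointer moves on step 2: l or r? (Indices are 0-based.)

r

l=0 r=6: -13+27=14 d=29 *, r--
l=0 r=5: -13+10=-3 d=12 *, r--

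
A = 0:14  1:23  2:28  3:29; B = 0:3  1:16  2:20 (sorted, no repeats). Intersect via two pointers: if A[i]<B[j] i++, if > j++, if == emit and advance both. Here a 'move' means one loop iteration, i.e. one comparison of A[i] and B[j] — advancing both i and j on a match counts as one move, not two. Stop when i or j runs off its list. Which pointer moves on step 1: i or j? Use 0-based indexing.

j

i=0 j=0: 14>3, j++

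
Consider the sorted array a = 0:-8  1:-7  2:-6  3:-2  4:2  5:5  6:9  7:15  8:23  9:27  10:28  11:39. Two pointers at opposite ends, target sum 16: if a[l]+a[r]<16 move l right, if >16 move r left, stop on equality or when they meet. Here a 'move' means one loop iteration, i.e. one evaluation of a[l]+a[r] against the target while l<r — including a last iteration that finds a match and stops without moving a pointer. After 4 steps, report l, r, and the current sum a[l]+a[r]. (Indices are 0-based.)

[0,11] -8+39=31 >16 → r--
[0,10] -8+28=20 >16 → r--
[0,9] -8+27=19 >16 → r--
[0,8] -8+23=15 <16 → l++

l=1, r=8, sum=16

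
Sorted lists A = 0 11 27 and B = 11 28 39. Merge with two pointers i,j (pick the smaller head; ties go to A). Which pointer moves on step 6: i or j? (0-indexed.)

j

i=0 j=0: A[i]=0<=B[j]=11 take 0, i++
i=1 j=0: A[i]=11<=B[j]=11 take 11, i++
i=2 j=0: A[i]=27>B[j]=11 take 11, j++
i=2 j=1: A[i]=27<=B[j]=28 take 27, i++
i=3 j=1: A done, take B[j]=28, j++
i=3 j=2: A done, take B[j]=39, j++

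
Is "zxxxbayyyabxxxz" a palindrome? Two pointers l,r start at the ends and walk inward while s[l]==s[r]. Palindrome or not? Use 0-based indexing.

palindrome

[0,14] 'z'=='z' → l++,r--
[1,13] 'x'=='x' → l++,r--
[2,12] 'x'=='x' → l++,r--
[3,11] 'x'=='x' → l++,r--
[4,10] 'b'=='b' → l++,r--
[5,9] 'a'=='a' → l++,r--
[6,8] 'y'=='y' → l++,r--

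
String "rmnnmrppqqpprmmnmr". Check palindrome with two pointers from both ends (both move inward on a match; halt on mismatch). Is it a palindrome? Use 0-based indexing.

not a palindrome (mismatch at 3,14)

l=0 r=17: 'r'=='r', l++,r--
l=1 r=16: 'm'=='m', l++,r--
l=2 r=15: 'n'=='n', l++,r--
l=3 r=14: 'n'!='m', stop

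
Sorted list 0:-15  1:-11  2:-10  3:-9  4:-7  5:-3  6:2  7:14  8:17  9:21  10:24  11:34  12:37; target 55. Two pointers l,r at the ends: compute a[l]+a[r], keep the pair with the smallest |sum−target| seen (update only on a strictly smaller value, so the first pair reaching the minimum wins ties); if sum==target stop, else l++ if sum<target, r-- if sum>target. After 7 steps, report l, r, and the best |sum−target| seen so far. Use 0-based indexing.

[0,12] -15+37=22 d=33 * → l++
[1,12] -11+37=26 d=29 * → l++
[2,12] -10+37=27 d=28 * → l++
[3,12] -9+37=28 d=27 * → l++
[4,12] -7+37=30 d=25 * → l++
[5,12] -3+37=34 d=21 * → l++
[6,12] 2+37=39 d=16 * → l++

l=7, r=12, best |Δ|=16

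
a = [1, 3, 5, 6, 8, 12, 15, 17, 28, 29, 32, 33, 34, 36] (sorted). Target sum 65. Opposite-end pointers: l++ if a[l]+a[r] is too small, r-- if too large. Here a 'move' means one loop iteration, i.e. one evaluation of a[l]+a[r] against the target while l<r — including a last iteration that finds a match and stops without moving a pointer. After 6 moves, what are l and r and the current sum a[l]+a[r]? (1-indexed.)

l=7, r=14, sum=51

[1,14] 1+36=37 <65 → l++
[2,14] 3+36=39 <65 → l++
[3,14] 5+36=41 <65 → l++
[4,14] 6+36=42 <65 → l++
[5,14] 8+36=44 <65 → l++
[6,14] 12+36=48 <65 → l++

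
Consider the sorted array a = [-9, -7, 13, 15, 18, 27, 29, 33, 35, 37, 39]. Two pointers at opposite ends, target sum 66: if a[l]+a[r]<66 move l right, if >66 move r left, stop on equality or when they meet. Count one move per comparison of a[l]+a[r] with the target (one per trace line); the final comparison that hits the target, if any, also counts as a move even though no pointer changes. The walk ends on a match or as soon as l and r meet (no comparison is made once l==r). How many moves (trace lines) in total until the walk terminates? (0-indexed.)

l=0 r=10: -9+39=30 <66, l++
l=1 r=10: -7+39=32 <66, l++
l=2 r=10: 13+39=52 <66, l++
l=3 r=10: 15+39=54 <66, l++
l=4 r=10: 18+39=57 <66, l++
l=5 r=10: 27+39=66, found

6 moves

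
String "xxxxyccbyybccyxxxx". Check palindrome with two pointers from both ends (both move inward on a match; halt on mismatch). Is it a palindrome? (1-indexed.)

palindrome

[1,18] 'x'=='x' → l++,r--
[2,17] 'x'=='x' → l++,r--
[3,16] 'x'=='x' → l++,r--
[4,15] 'x'=='x' → l++,r--
[5,14] 'y'=='y' → l++,r--
[6,13] 'c'=='c' → l++,r--
[7,12] 'c'=='c' → l++,r--
[8,11] 'b'=='b' → l++,r--
[9,10] 'y'=='y' → l++,r--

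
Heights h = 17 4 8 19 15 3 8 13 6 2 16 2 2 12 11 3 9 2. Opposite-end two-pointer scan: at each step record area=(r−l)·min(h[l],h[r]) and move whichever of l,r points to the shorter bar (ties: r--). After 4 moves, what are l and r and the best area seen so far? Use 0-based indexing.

l=0, r=13, best area=154

l=0 r=17: min(17,2)*17=34 best=34 *, r--
l=0 r=16: min(17,9)*16=144 best=144 *, r--
l=0 r=15: min(17,3)*15=45 best=144, r--
l=0 r=14: min(17,11)*14=154 best=154 *, r--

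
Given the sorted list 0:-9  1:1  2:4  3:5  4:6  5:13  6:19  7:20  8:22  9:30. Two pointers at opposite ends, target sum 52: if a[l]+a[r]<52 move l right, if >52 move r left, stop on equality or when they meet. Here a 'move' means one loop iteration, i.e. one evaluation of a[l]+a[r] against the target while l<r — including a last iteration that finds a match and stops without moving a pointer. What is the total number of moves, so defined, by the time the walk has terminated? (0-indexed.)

9 moves

[0,9] -9+30=21 <52 → l++
[1,9] 1+30=31 <52 → l++
[2,9] 4+30=34 <52 → l++
[3,9] 5+30=35 <52 → l++
[4,9] 6+30=36 <52 → l++
[5,9] 13+30=43 <52 → l++
[6,9] 19+30=49 <52 → l++
[7,9] 20+30=50 <52 → l++
[8,9] 22+30=52 → found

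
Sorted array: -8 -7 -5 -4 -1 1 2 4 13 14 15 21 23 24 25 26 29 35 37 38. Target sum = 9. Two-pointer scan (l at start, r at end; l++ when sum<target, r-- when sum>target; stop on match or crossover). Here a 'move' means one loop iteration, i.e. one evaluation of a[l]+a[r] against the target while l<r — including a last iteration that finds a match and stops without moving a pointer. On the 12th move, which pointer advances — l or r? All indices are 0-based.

[0,19] -8+38=30 >9 → r--
[0,18] -8+37=29 >9 → r--
[0,17] -8+35=27 >9 → r--
[0,16] -8+29=21 >9 → r--
[0,15] -8+26=18 >9 → r--
[0,14] -8+25=17 >9 → r--
[0,13] -8+24=16 >9 → r--
[0,12] -8+23=15 >9 → r--
[0,11] -8+21=13 >9 → r--
[0,10] -8+15=7 <9 → l++
[1,10] -7+15=8 <9 → l++
[2,10] -5+15=10 >9 → r--

r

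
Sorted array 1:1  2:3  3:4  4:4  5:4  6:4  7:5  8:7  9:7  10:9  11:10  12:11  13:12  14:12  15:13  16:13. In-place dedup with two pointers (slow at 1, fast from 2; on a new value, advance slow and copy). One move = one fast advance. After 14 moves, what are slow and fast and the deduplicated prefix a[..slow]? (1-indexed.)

slow=1 fast=2: a[fast]=3≠a[slow]=1 write a[2]=3, slow++,fast++
slow=2 fast=3: a[fast]=4≠a[slow]=3 write a[3]=4, slow++,fast++
slow=3 fast=4: a[fast]=4=a[slow] dup, fast++
slow=3 fast=5: a[fast]=4=a[slow] dup, fast++
slow=3 fast=6: a[fast]=4=a[slow] dup, fast++
slow=3 fast=7: a[fast]=5≠a[slow]=4 write a[4]=5, slow++,fast++
slow=4 fast=8: a[fast]=7≠a[slow]=5 write a[5]=7, slow++,fast++
slow=5 fast=9: a[fast]=7=a[slow] dup, fast++
slow=5 fast=10: a[fast]=9≠a[slow]=7 write a[6]=9, slow++,fast++
slow=6 fast=11: a[fast]=10≠a[slow]=9 write a[7]=10, slow++,fast++
slow=7 fast=12: a[fast]=11≠a[slow]=10 write a[8]=11, slow++,fast++
slow=8 fast=13: a[fast]=12≠a[slow]=11 write a[9]=12, slow++,fast++
slow=9 fast=14: a[fast]=12=a[slow] dup, fast++
slow=9 fast=15: a[fast]=13≠a[slow]=12 write a[10]=13, slow++,fast++

slow=10, fast=16, prefix=[1, 3, 4, 5, 7, 9, 10, 11, 12, 13]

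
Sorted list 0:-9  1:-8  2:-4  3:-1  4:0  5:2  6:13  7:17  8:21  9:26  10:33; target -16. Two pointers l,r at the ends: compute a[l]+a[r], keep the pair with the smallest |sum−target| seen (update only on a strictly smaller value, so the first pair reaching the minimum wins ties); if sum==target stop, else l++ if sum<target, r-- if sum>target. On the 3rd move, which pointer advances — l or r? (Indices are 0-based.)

r

[0,10] -9+33=24 d=40 * → r--
[0,9] -9+26=17 d=33 * → r--
[0,8] -9+21=12 d=28 * → r--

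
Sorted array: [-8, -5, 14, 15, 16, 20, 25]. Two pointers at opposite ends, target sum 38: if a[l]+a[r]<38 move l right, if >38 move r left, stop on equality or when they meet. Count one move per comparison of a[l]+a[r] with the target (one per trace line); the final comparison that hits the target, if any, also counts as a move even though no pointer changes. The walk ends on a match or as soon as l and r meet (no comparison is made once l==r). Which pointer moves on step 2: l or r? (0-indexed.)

l=0 r=6: -8+25=17 <38, l++
l=1 r=6: -5+25=20 <38, l++

l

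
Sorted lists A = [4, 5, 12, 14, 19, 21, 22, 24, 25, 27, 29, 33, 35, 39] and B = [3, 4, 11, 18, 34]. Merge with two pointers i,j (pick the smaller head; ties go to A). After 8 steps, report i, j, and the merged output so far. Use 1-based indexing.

i=5, j=5, merged so far=[3, 4, 4, 5, 11, 12, 14, 18]

i=1 j=1: A[i]=4>B[j]=3 take 3, j++
i=1 j=2: A[i]=4<=B[j]=4 take 4, i++
i=2 j=2: A[i]=5>B[j]=4 take 4, j++
i=2 j=3: A[i]=5<=B[j]=11 take 5, i++
i=3 j=3: A[i]=12>B[j]=11 take 11, j++
i=3 j=4: A[i]=12<=B[j]=18 take 12, i++
i=4 j=4: A[i]=14<=B[j]=18 take 14, i++
i=5 j=4: A[i]=19>B[j]=18 take 18, j++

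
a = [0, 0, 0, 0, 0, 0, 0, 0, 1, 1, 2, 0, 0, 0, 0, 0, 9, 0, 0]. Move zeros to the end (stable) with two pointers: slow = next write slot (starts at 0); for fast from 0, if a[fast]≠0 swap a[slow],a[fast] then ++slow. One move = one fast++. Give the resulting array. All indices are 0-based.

[1, 1, 2, 9, 0, 0, 0, 0, 0, 0, 0, 0, 0, 0, 0, 0, 0, 0, 0]

slow=0 fast=0: a[fast]=0, fast++
slow=0 fast=1: a[fast]=0, fast++
slow=0 fast=2: a[fast]=0, fast++
slow=0 fast=3: a[fast]=0, fast++
slow=0 fast=4: a[fast]=0, fast++
slow=0 fast=5: a[fast]=0, fast++
slow=0 fast=6: a[fast]=0, fast++
slow=0 fast=7: a[fast]=0, fast++
slow=0 fast=8: a[fast]=1≠0 swap→a[0]=1, slow++,fast++
slow=1 fast=9: a[fast]=1≠0 swap→a[1]=1, slow++,fast++
slow=2 fast=10: a[fast]=2≠0 swap→a[2]=2, slow++,fast++
slow=3 fast=11: a[fast]=0, fast++
slow=3 fast=12: a[fast]=0, fast++
slow=3 fast=13: a[fast]=0, fast++
slow=3 fast=14: a[fast]=0, fast++
slow=3 fast=15: a[fast]=0, fast++
slow=3 fast=16: a[fast]=9≠0 swap→a[3]=9, slow++,fast++
slow=4 fast=17: a[fast]=0, fast++
slow=4 fast=18: a[fast]=0, fast++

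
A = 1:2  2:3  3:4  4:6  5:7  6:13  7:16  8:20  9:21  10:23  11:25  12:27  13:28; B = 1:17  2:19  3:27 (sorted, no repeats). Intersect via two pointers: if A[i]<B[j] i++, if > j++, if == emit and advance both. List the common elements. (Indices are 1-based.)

intersection = [27]

[i=1,j=1] 2<17 → i++
[i=2,j=1] 3<17 → i++
[i=3,j=1] 4<17 → i++
[i=4,j=1] 6<17 → i++
[i=5,j=1] 7<17 → i++
[i=6,j=1] 13<17 → i++
[i=7,j=1] 16<17 → i++
[i=8,j=1] 20>17 → j++
[i=8,j=2] 20>19 → j++
[i=8,j=3] 20<27 → i++
[i=9,j=3] 21<27 → i++
[i=10,j=3] 23<27 → i++
[i=11,j=3] 25<27 → i++
[i=12,j=3] 27==27 emit → i++,j++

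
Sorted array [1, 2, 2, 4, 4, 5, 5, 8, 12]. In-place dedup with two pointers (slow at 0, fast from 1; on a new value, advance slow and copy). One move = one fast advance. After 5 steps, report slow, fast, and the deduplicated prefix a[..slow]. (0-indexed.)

slow=3, fast=6, prefix=[1, 2, 4, 5]

(s=0,f=1) a[fast]=2≠a[slow]=1 write a[1]=2 → slow++,fast++
(s=1,f=2) a[fast]=2=a[slow] dup → fast++
(s=1,f=3) a[fast]=4≠a[slow]=2 write a[2]=4 → slow++,fast++
(s=2,f=4) a[fast]=4=a[slow] dup → fast++
(s=2,f=5) a[fast]=5≠a[slow]=4 write a[3]=5 → slow++,fast++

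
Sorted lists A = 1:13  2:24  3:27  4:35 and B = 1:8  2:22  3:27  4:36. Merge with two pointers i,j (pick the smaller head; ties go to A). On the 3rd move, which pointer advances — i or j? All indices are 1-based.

[i=1,j=1] A[i]=13>B[j]=8 take 8 → j++
[i=1,j=2] A[i]=13<=B[j]=22 take 13 → i++
[i=2,j=2] A[i]=24>B[j]=22 take 22 → j++

j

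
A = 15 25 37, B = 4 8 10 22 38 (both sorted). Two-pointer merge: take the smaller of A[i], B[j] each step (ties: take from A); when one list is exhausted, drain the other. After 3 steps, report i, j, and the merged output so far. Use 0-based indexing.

i=0, j=3, merged so far=[4, 8, 10]

[i=0,j=0] A[i]=15>B[j]=4 take 4 → j++
[i=0,j=1] A[i]=15>B[j]=8 take 8 → j++
[i=0,j=2] A[i]=15>B[j]=10 take 10 → j++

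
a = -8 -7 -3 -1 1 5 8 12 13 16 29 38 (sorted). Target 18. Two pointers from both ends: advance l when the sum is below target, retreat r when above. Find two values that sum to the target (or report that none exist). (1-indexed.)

(5, 13)

l=1 r=12: -8+38=30 >18, r--
l=1 r=11: -8+29=21 >18, r--
l=1 r=10: -8+16=8 <18, l++
l=2 r=10: -7+16=9 <18, l++
l=3 r=10: -3+16=13 <18, l++
l=4 r=10: -1+16=15 <18, l++
l=5 r=10: 1+16=17 <18, l++
l=6 r=10: 5+16=21 >18, r--
l=6 r=9: 5+13=18, found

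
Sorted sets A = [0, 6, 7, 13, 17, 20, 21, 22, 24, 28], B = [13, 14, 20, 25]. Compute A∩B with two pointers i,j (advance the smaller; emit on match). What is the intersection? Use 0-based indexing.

intersection = [13, 20]

[i=0,j=0] 0<13 → i++
[i=1,j=0] 6<13 → i++
[i=2,j=0] 7<13 → i++
[i=3,j=0] 13==13 emit → i++,j++
[i=4,j=1] 17>14 → j++
[i=4,j=2] 17<20 → i++
[i=5,j=2] 20==20 emit → i++,j++
[i=6,j=3] 21<25 → i++
[i=7,j=3] 22<25 → i++
[i=8,j=3] 24<25 → i++
[i=9,j=3] 28>25 → j++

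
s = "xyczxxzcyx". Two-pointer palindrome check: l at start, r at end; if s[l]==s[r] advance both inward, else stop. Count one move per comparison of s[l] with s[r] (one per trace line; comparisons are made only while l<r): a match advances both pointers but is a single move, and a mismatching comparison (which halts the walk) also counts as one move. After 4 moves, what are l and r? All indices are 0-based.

l=4, r=5

l=0 r=9: 'x'=='x', l++,r--
l=1 r=8: 'y'=='y', l++,r--
l=2 r=7: 'c'=='c', l++,r--
l=3 r=6: 'z'=='z', l++,r--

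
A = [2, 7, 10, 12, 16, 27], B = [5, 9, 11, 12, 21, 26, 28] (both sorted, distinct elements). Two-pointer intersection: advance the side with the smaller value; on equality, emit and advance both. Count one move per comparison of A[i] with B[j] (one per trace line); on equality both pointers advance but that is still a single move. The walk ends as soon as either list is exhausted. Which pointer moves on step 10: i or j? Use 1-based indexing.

i=1 j=1: 2<5, i++
i=2 j=1: 7>5, j++
i=2 j=2: 7<9, i++
i=3 j=2: 10>9, j++
i=3 j=3: 10<11, i++
i=4 j=3: 12>11, j++
i=4 j=4: 12==12 emit, i++,j++
i=5 j=5: 16<21, i++
i=6 j=5: 27>21, j++
i=6 j=6: 27>26, j++

j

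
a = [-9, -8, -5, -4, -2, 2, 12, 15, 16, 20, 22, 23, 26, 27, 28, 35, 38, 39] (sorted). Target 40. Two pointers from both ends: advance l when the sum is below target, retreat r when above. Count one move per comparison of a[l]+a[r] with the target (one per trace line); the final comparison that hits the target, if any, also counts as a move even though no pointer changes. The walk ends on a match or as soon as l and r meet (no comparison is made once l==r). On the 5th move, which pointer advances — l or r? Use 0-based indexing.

[0,17] -9+39=30 <40 → l++
[1,17] -8+39=31 <40 → l++
[2,17] -5+39=34 <40 → l++
[3,17] -4+39=35 <40 → l++
[4,17] -2+39=37 <40 → l++

l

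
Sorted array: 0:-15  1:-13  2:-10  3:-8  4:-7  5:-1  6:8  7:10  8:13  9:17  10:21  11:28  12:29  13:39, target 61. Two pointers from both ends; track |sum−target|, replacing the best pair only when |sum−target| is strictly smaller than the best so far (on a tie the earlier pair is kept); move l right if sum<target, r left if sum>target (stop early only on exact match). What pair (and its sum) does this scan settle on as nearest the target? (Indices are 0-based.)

pair (21, 39) with sum 60 (|Δ|=1)

l=0 r=13: -15+39=24 d=37 *, l++
l=1 r=13: -13+39=26 d=35 *, l++
l=2 r=13: -10+39=29 d=32 *, l++
l=3 r=13: -8+39=31 d=30 *, l++
l=4 r=13: -7+39=32 d=29 *, l++
l=5 r=13: -1+39=38 d=23 *, l++
l=6 r=13: 8+39=47 d=14 *, l++
l=7 r=13: 10+39=49 d=12 *, l++
l=8 r=13: 13+39=52 d=9 *, l++
l=9 r=13: 17+39=56 d=5 *, l++
l=10 r=13: 21+39=60 d=1 *, l++
l=11 r=13: 28+39=67 d=6, r--
l=11 r=12: 28+29=57 d=4, l++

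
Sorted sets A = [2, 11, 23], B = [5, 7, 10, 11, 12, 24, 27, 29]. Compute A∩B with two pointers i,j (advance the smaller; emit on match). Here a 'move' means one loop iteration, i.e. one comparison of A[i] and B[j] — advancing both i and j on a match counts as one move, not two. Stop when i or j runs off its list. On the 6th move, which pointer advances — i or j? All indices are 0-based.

j

[i=0,j=0] 2<5 → i++
[i=1,j=0] 11>5 → j++
[i=1,j=1] 11>7 → j++
[i=1,j=2] 11>10 → j++
[i=1,j=3] 11==11 emit → i++,j++
[i=2,j=4] 23>12 → j++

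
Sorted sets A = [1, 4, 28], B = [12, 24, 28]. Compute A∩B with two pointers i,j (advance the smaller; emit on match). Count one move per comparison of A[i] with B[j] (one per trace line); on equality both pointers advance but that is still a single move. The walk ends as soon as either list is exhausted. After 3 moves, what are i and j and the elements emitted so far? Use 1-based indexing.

i=3, j=2, emitted=[]

[i=1,j=1] 1<12 → i++
[i=2,j=1] 4<12 → i++
[i=3,j=1] 28>12 → j++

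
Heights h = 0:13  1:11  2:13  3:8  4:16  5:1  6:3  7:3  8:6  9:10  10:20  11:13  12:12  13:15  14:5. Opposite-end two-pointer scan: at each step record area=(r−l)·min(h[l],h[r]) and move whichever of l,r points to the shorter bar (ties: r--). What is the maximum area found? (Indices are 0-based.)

max area = 169

[0,14] min(13,5)*14=70 best=70 * → r--
[0,13] min(13,15)*13=169 best=169 * → l++
[1,13] min(11,15)*12=132 best=169 → l++
[2,13] min(13,15)*11=143 best=169 → l++
[3,13] min(8,15)*10=80 best=169 → l++
[4,13] min(16,15)*9=135 best=169 → r--
[4,12] min(16,12)*8=96 best=169 → r--
[4,11] min(16,13)*7=91 best=169 → r--
[4,10] min(16,20)*6=96 best=169 → l++
[5,10] min(1,20)*5=5 best=169 → l++
[6,10] min(3,20)*4=12 best=169 → l++
[7,10] min(3,20)*3=9 best=169 → l++
[8,10] min(6,20)*2=12 best=169 → l++
[9,10] min(10,20)*1=10 best=169 → l++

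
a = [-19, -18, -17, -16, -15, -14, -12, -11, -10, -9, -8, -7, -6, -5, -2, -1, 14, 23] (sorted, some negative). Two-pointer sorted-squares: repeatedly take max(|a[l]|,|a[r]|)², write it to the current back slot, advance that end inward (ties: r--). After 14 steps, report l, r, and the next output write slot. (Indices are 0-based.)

l=12, r=15, next write slot=3

[0,17] |-19|<=|23| out[17]=529 → r--
[0,16] |-19|>|14| out[16]=361 → l++
[1,16] |-18|>|14| out[15]=324 → l++
[2,16] |-17|>|14| out[14]=289 → l++
[3,16] |-16|>|14| out[13]=256 → l++
[4,16] |-15|>|14| out[12]=225 → l++
[5,16] |-14|<=|14| out[11]=196 → r--
[5,15] |-14|>|-1| out[10]=196 → l++
[6,15] |-12|>|-1| out[9]=144 → l++
[7,15] |-11|>|-1| out[8]=121 → l++
[8,15] |-10|>|-1| out[7]=100 → l++
[9,15] |-9|>|-1| out[6]=81 → l++
[10,15] |-8|>|-1| out[5]=64 → l++
[11,15] |-7|>|-1| out[4]=49 → l++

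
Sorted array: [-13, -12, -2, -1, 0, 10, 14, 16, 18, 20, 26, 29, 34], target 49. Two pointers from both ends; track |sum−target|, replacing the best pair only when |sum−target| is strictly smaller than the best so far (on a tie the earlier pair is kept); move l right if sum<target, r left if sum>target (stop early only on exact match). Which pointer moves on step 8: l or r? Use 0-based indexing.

l=0 r=12: -13+34=21 d=28 *, l++
l=1 r=12: -12+34=22 d=27 *, l++
l=2 r=12: -2+34=32 d=17 *, l++
l=3 r=12: -1+34=33 d=16 *, l++
l=4 r=12: 0+34=34 d=15 *, l++
l=5 r=12: 10+34=44 d=5 *, l++
l=6 r=12: 14+34=48 d=1 *, l++
l=7 r=12: 16+34=50 d=1, r--

r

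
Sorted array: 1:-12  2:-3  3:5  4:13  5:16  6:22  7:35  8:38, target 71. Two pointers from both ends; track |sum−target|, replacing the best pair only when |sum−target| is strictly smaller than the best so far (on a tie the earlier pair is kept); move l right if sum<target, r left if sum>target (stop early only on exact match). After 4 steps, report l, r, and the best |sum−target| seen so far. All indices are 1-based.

l=5, r=8, best |Δ|=20

[1,8] -12+38=26 d=45 * → l++
[2,8] -3+38=35 d=36 * → l++
[3,8] 5+38=43 d=28 * → l++
[4,8] 13+38=51 d=20 * → l++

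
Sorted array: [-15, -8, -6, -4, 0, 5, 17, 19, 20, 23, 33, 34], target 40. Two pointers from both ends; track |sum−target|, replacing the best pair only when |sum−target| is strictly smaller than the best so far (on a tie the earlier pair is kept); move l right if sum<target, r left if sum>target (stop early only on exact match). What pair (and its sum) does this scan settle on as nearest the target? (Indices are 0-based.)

pair (17, 23) with sum 40 (|Δ|=0)

[0,11] -15+34=19 d=21 * → l++
[1,11] -8+34=26 d=14 * → l++
[2,11] -6+34=28 d=12 * → l++
[3,11] -4+34=30 d=10 * → l++
[4,11] 0+34=34 d=6 * → l++
[5,11] 5+34=39 d=1 * → l++
[6,11] 17+34=51 d=11 → r--
[6,10] 17+33=50 d=10 → r--
[6,9] 17+23=40 d=0 * → stop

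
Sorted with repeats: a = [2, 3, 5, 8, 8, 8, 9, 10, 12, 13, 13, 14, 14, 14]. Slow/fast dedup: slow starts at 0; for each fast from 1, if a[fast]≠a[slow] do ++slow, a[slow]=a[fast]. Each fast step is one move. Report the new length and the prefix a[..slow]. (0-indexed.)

length 9; prefix = [2, 3, 5, 8, 9, 10, 12, 13, 14]

slow=0 fast=1: a[fast]=3≠a[slow]=2 write a[1]=3, slow++,fast++
slow=1 fast=2: a[fast]=5≠a[slow]=3 write a[2]=5, slow++,fast++
slow=2 fast=3: a[fast]=8≠a[slow]=5 write a[3]=8, slow++,fast++
slow=3 fast=4: a[fast]=8=a[slow] dup, fast++
slow=3 fast=5: a[fast]=8=a[slow] dup, fast++
slow=3 fast=6: a[fast]=9≠a[slow]=8 write a[4]=9, slow++,fast++
slow=4 fast=7: a[fast]=10≠a[slow]=9 write a[5]=10, slow++,fast++
slow=5 fast=8: a[fast]=12≠a[slow]=10 write a[6]=12, slow++,fast++
slow=6 fast=9: a[fast]=13≠a[slow]=12 write a[7]=13, slow++,fast++
slow=7 fast=10: a[fast]=13=a[slow] dup, fast++
slow=7 fast=11: a[fast]=14≠a[slow]=13 write a[8]=14, slow++,fast++
slow=8 fast=12: a[fast]=14=a[slow] dup, fast++
slow=8 fast=13: a[fast]=14=a[slow] dup, fast++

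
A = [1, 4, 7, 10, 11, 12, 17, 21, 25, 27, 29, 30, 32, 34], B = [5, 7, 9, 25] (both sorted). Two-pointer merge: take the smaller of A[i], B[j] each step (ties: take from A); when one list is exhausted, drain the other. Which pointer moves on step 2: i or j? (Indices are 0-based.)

[i=0,j=0] A[i]=1<=B[j]=5 take 1 → i++
[i=1,j=0] A[i]=4<=B[j]=5 take 4 → i++

i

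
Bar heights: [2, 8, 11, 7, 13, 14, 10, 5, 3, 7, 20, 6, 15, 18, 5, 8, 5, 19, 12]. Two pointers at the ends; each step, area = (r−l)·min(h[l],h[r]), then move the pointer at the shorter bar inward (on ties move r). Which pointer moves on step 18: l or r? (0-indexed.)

[0,18] min(2,12)*18=36 best=36 * → l++
[1,18] min(8,12)*17=136 best=136 * → l++
[2,18] min(11,12)*16=176 best=176 * → l++
[3,18] min(7,12)*15=105 best=176 → l++
[4,18] min(13,12)*14=168 best=176 → r--
[4,17] min(13,19)*13=169 best=176 → l++
[5,17] min(14,19)*12=168 best=176 → l++
[6,17] min(10,19)*11=110 best=176 → l++
[7,17] min(5,19)*10=50 best=176 → l++
[8,17] min(3,19)*9=27 best=176 → l++
[9,17] min(7,19)*8=56 best=176 → l++
[10,17] min(20,19)*7=133 best=176 → r--
[10,16] min(20,5)*6=30 best=176 → r--
[10,15] min(20,8)*5=40 best=176 → r--
[10,14] min(20,5)*4=20 best=176 → r--
[10,13] min(20,18)*3=54 best=176 → r--
[10,12] min(20,15)*2=30 best=176 → r--
[10,11] min(20,6)*1=6 best=176 → r--

r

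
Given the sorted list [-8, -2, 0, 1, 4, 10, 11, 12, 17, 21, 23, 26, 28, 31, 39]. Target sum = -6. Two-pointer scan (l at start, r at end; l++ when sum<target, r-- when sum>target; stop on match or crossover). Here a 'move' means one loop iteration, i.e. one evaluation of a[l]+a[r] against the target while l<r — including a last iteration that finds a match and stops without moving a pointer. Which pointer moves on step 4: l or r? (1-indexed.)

r

l=1 r=15: -8+39=31 >-6, r--
l=1 r=14: -8+31=23 >-6, r--
l=1 r=13: -8+28=20 >-6, r--
l=1 r=12: -8+26=18 >-6, r--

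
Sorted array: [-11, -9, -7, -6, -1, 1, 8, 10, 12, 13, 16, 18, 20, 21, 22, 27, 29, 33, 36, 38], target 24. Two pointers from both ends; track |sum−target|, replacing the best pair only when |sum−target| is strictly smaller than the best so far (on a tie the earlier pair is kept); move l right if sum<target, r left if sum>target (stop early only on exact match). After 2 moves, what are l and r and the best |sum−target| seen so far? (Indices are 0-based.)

l=0, r=17, best |Δ|=1

[0,19] -11+38=27 d=3 * → r--
[0,18] -11+36=25 d=1 * → r--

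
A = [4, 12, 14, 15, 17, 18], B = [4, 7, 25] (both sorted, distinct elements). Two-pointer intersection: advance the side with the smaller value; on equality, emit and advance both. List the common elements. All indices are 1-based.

i=1 j=1: 4==4 emit, i++,j++
i=2 j=2: 12>7, j++
i=2 j=3: 12<25, i++
i=3 j=3: 14<25, i++
i=4 j=3: 15<25, i++
i=5 j=3: 17<25, i++
i=6 j=3: 18<25, i++

intersection = [4]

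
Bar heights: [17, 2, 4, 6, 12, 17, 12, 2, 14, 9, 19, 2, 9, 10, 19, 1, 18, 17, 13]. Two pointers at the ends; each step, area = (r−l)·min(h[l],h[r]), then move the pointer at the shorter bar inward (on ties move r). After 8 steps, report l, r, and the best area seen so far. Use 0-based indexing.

l=6, r=16, best area=289

l=0 r=18: min(17,13)*18=234 best=234 *, r--
l=0 r=17: min(17,17)*17=289 best=289 *, r--
l=0 r=16: min(17,18)*16=272 best=289, l++
l=1 r=16: min(2,18)*15=30 best=289, l++
l=2 r=16: min(4,18)*14=56 best=289, l++
l=3 r=16: min(6,18)*13=78 best=289, l++
l=4 r=16: min(12,18)*12=144 best=289, l++
l=5 r=16: min(17,18)*11=187 best=289, l++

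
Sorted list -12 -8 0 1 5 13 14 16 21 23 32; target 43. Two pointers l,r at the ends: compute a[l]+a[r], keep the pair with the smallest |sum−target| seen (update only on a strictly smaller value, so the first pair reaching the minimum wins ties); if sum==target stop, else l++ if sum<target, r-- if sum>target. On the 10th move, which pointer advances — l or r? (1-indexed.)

r

l=1 r=11: -12+32=20 d=23 *, l++
l=2 r=11: -8+32=24 d=19 *, l++
l=3 r=11: 0+32=32 d=11 *, l++
l=4 r=11: 1+32=33 d=10 *, l++
l=5 r=11: 5+32=37 d=6 *, l++
l=6 r=11: 13+32=45 d=2 *, r--
l=6 r=10: 13+23=36 d=7, l++
l=7 r=10: 14+23=37 d=6, l++
l=8 r=10: 16+23=39 d=4, l++
l=9 r=10: 21+23=44 d=1 *, r--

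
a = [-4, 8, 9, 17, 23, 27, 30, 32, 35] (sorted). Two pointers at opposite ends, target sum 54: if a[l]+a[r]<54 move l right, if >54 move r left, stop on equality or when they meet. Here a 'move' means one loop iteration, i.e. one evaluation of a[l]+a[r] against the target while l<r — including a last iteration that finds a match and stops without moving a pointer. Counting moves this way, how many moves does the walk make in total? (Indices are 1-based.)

[1,9] -4+35=31 <54 → l++
[2,9] 8+35=43 <54 → l++
[3,9] 9+35=44 <54 → l++
[4,9] 17+35=52 <54 → l++
[5,9] 23+35=58 >54 → r--
[5,8] 23+32=55 >54 → r--
[5,7] 23+30=53 <54 → l++
[6,7] 27+30=57 >54 → r--

8 moves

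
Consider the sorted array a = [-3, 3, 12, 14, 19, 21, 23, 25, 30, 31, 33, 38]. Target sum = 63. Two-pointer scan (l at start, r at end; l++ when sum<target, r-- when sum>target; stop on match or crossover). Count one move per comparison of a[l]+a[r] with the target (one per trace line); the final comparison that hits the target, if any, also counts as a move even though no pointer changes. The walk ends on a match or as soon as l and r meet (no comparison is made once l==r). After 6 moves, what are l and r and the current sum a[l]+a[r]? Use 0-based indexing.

l=6, r=11, sum=61

[0,11] -3+38=35 <63 → l++
[1,11] 3+38=41 <63 → l++
[2,11] 12+38=50 <63 → l++
[3,11] 14+38=52 <63 → l++
[4,11] 19+38=57 <63 → l++
[5,11] 21+38=59 <63 → l++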